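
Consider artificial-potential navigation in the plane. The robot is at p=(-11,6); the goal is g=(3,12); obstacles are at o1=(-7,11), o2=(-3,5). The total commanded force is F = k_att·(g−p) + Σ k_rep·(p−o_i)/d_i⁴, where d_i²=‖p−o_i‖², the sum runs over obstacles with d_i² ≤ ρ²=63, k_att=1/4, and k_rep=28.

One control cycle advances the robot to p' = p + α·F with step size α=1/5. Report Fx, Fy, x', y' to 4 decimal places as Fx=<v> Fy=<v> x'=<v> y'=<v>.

F_att = 1/4·(g−p) = 1/4·(14,6) = (3.5000,1.5000)
o1: d²=41 ≤ ρ²=63; F_rep = 28·(-4,-5)/41² = (-0.0666,-0.0833)
o2: d²=65 > ρ²=63 → inactive
F = F_att + ΣF_rep = (3.4334,1.4167)
p' = p + 1/5·F = (-10.3133,6.2833)

Fx=3.4334 Fy=1.4167 x'=-10.3133 y'=6.2833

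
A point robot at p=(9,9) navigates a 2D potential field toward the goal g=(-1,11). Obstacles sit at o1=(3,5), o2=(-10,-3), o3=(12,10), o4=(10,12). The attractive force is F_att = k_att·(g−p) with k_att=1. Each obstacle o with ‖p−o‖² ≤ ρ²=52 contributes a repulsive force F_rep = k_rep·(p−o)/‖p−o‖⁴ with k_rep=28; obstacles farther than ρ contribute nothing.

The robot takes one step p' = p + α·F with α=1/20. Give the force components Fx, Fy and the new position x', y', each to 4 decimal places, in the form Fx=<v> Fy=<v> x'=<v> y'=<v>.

Fx=-11.0579 Fy=0.9214 x'=8.4471 y'=9.0461

F_att = 1·(g−p) = 1·(-10,2) = (-10.0000,2.0000)
o1: d²=52 ≤ ρ²=52; F_rep = 28·(6,4)/52² = (0.0621,0.0414)
o2: d²=505 > ρ²=52 → inactive
o3: d²=10 ≤ ρ²=52; F_rep = 28·(-3,-1)/10² = (-0.8400,-0.2800)
o4: d²=10 ≤ ρ²=52; F_rep = 28·(-1,-3)/10² = (-0.2800,-0.8400)
F = F_att + ΣF_rep = (-11.0579,0.9214)
p' = p + 1/20·F = (8.4471,9.0461)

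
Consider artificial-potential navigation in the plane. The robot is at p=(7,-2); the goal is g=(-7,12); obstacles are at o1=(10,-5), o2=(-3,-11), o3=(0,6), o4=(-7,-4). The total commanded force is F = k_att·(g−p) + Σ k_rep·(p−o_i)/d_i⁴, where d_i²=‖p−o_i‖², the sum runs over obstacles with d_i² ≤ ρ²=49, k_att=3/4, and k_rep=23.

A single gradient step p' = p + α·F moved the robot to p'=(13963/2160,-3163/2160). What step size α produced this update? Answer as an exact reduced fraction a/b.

F_att = 3/4·(g−p) = 3/4·(-14,14) = (-10.5000,10.5000)
o1: d²=18 ≤ ρ²=49; F_rep = 23·(-3,3)/18² = (-0.2130,0.2130)
o2: d²=181 > ρ²=49 → inactive
o3: d²=113 > ρ²=49 → inactive
o4: d²=200 > ρ²=49 → inactive
F = F_att + ΣF_rep = (-10.7130,10.7130)
Δp = p'−p = (-0.5356,0.5356); α = Δx/Fx = (-1157/2160) / (-1157/108) = 1/20
check: Δy/Fy = (1157/2160) / (1157/108) = 1/20 ✓

α = 1/20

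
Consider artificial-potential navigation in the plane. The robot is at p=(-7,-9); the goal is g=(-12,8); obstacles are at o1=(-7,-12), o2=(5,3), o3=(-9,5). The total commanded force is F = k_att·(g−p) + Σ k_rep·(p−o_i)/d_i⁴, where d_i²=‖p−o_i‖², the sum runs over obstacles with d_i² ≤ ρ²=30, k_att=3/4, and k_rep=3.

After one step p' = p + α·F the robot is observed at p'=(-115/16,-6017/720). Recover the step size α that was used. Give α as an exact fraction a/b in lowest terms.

F_att = 3/4·(g−p) = 3/4·(-5,17) = (-3.7500,12.7500)
o1: d²=9 ≤ ρ²=30; F_rep = 3·(0,3)/9² = (0.0000,0.1111)
o2: d²=288 > ρ²=30 → inactive
o3: d²=200 > ρ²=30 → inactive
F = F_att + ΣF_rep = (-3.7500,12.8611)
Δp = p'−p = (-0.1875,0.6431); α = Δx/Fx = (-3/16) / (-15/4) = 1/20
check: Δy/Fy = (463/720) / (463/36) = 1/20 ✓

α = 1/20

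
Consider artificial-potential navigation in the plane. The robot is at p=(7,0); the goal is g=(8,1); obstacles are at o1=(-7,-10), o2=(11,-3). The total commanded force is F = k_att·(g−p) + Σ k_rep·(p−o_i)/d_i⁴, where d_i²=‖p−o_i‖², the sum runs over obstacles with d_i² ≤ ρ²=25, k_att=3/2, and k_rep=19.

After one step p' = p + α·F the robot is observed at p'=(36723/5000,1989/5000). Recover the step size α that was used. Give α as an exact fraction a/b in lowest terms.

F_att = 3/2·(g−p) = 3/2·(1,1) = (1.5000,1.5000)
o1: d²=296 > ρ²=25 → inactive
o2: d²=25 ≤ ρ²=25; F_rep = 19·(-4,3)/25² = (-0.1216,0.0912)
F = F_att + ΣF_rep = (1.3784,1.5912)
Δp = p'−p = (0.3446,0.3978); α = Δx/Fx = (1723/5000) / (1723/1250) = 1/4
check: Δy/Fy = (1989/5000) / (1989/1250) = 1/4 ✓

α = 1/4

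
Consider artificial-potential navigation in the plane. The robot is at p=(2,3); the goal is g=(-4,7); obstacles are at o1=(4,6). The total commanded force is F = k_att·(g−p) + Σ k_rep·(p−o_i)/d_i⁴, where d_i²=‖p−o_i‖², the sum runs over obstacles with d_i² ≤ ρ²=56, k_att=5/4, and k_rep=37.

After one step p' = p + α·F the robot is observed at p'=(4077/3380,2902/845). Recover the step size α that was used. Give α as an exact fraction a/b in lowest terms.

α = 1/10

F_att = 5/4·(g−p) = 5/4·(-6,4) = (-7.5000,5.0000)
o1: d²=13 ≤ ρ²=56; F_rep = 37·(-2,-3)/13² = (-0.4379,-0.6568)
F = F_att + ΣF_rep = (-7.9379,4.3432)
Δp = p'−p = (-0.7938,0.4343); α = Δx/Fx = (-2683/3380) / (-2683/338) = 1/10
check: Δy/Fy = (367/845) / (734/169) = 1/10 ✓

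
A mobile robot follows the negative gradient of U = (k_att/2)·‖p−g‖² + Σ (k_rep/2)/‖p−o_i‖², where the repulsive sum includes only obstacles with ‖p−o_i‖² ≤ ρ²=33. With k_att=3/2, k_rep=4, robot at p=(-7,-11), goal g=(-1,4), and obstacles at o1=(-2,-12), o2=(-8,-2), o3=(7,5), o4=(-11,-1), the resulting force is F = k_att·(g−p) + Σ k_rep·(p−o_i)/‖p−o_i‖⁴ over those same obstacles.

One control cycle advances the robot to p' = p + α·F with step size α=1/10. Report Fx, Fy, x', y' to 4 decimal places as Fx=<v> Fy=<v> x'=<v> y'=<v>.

Fx=8.9704 Fy=22.5059 x'=-6.1030 y'=-8.7494

F_att = 3/2·(g−p) = 3/2·(6,15) = (9.0000,22.5000)
o1: d²=26 ≤ ρ²=33; F_rep = 4·(-5,1)/26² = (-0.0296,0.0059)
o2: d²=82 > ρ²=33 → inactive
o3: d²=452 > ρ²=33 → inactive
o4: d²=116 > ρ²=33 → inactive
F = F_att + ΣF_rep = (8.9704,22.5059)
p' = p + 1/10·F = (-6.1030,-8.7494)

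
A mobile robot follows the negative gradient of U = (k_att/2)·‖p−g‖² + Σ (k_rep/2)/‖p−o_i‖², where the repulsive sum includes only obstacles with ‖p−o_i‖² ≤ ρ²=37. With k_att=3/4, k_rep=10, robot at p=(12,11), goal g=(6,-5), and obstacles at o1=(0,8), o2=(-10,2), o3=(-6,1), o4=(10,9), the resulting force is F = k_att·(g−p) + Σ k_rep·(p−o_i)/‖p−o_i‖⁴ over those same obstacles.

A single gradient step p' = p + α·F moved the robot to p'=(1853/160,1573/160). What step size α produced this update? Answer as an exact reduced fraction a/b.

F_att = 3/4·(g−p) = 3/4·(-6,-16) = (-4.5000,-12.0000)
o1: d²=153 > ρ²=37 → inactive
o2: d²=565 > ρ²=37 → inactive
o3: d²=424 > ρ²=37 → inactive
o4: d²=8 ≤ ρ²=37; F_rep = 10·(2,2)/8² = (0.3125,0.3125)
F = F_att + ΣF_rep = (-4.1875,-11.6875)
Δp = p'−p = (-0.4188,-1.1687); α = Δx/Fx = (-67/160) / (-67/16) = 1/10
check: Δy/Fy = (-187/160) / (-187/16) = 1/10 ✓

α = 1/10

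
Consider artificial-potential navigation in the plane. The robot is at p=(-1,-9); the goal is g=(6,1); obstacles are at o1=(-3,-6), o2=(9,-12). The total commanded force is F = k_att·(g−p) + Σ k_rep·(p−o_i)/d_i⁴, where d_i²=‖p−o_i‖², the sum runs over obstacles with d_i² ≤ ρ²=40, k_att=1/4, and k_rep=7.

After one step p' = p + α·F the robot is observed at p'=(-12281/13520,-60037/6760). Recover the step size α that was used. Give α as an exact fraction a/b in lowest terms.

F_att = 1/4·(g−p) = 1/4·(7,10) = (1.7500,2.5000)
o1: d²=13 ≤ ρ²=40; F_rep = 7·(2,-3)/13² = (0.0828,-0.1243)
o2: d²=109 > ρ²=40 → inactive
F = F_att + ΣF_rep = (1.8328,2.3757)
Δp = p'−p = (0.0916,0.1188); α = Δx/Fx = (1239/13520) / (1239/676) = 1/20
check: Δy/Fy = (803/6760) / (803/338) = 1/20 ✓

α = 1/20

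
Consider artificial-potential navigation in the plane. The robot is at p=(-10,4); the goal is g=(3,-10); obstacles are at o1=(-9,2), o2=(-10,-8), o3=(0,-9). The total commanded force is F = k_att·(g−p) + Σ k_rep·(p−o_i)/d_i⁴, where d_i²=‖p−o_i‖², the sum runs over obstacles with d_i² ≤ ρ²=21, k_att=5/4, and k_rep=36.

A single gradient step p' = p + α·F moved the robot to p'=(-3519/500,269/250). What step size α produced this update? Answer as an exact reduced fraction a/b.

α = 1/5

F_att = 5/4·(g−p) = 5/4·(13,-14) = (16.2500,-17.5000)
o1: d²=5 ≤ ρ²=21; F_rep = 36·(-1,2)/5² = (-1.4400,2.8800)
o2: d²=144 > ρ²=21 → inactive
o3: d²=269 > ρ²=21 → inactive
F = F_att + ΣF_rep = (14.8100,-14.6200)
Δp = p'−p = (2.9620,-2.9240); α = Δx/Fx = (1481/500) / (1481/100) = 1/5
check: Δy/Fy = (-731/250) / (-731/50) = 1/5 ✓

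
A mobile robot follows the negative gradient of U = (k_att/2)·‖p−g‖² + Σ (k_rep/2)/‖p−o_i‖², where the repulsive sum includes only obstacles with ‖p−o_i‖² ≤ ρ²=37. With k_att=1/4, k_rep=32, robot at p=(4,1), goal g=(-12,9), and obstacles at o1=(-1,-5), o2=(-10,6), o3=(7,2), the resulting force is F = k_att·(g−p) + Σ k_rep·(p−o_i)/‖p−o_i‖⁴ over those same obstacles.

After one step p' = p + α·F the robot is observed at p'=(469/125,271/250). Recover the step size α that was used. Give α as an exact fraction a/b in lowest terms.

F_att = 1/4·(g−p) = 1/4·(-16,8) = (-4.0000,2.0000)
o1: d²=61 > ρ²=37 → inactive
o2: d²=221 > ρ²=37 → inactive
o3: d²=10 ≤ ρ²=37; F_rep = 32·(-3,-1)/10² = (-0.9600,-0.3200)
F = F_att + ΣF_rep = (-4.9600,1.6800)
Δp = p'−p = (-0.2480,0.0840); α = Δx/Fx = (-31/125) / (-124/25) = 1/20
check: Δy/Fy = (21/250) / (42/25) = 1/20 ✓

α = 1/20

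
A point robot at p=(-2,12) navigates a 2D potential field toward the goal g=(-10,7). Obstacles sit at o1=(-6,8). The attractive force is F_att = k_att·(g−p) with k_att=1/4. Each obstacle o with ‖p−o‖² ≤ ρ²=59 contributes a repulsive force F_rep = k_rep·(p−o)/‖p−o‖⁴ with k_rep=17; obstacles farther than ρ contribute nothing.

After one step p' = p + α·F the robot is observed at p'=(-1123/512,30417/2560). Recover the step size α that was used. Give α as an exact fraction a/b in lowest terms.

α = 1/10

F_att = 1/4·(g−p) = 1/4·(-8,-5) = (-2.0000,-1.2500)
o1: d²=32 ≤ ρ²=59; F_rep = 17·(4,4)/32² = (0.0664,0.0664)
F = F_att + ΣF_rep = (-1.9336,-1.1836)
Δp = p'−p = (-0.1934,-0.1184); α = Δx/Fx = (-99/512) / (-495/256) = 1/10
check: Δy/Fy = (-303/2560) / (-303/256) = 1/10 ✓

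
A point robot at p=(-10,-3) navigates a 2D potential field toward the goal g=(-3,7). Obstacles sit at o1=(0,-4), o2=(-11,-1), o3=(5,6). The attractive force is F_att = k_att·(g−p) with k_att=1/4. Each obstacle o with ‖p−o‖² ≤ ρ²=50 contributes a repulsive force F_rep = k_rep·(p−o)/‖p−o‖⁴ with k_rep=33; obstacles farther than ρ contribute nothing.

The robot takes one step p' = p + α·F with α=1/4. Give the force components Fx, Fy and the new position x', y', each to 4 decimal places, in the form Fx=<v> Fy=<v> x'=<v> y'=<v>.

F_att = 1/4·(g−p) = 1/4·(7,10) = (1.7500,2.5000)
o1: d²=101 > ρ²=50 → inactive
o2: d²=5 ≤ ρ²=50; F_rep = 33·(1,-2)/5² = (1.3200,-2.6400)
o3: d²=306 > ρ²=50 → inactive
F = F_att + ΣF_rep = (3.0700,-0.1400)
p' = p + 1/4·F = (-9.2325,-3.0350)

Fx=3.0700 Fy=-0.1400 x'=-9.2325 y'=-3.0350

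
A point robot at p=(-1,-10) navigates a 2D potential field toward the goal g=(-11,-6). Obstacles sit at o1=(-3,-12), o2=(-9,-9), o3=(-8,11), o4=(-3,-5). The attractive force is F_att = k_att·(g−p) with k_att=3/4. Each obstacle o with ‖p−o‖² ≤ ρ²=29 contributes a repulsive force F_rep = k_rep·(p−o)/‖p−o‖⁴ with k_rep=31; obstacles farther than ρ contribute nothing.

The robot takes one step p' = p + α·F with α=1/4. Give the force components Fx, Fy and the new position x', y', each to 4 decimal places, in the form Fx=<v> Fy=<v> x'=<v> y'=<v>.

F_att = 3/4·(g−p) = 3/4·(-10,4) = (-7.5000,3.0000)
o1: d²=8 ≤ ρ²=29; F_rep = 31·(2,2)/8² = (0.9688,0.9688)
o2: d²=65 > ρ²=29 → inactive
o3: d²=490 > ρ²=29 → inactive
o4: d²=29 ≤ ρ²=29; F_rep = 31·(2,-5)/29² = (0.0737,-0.1843)
F = F_att + ΣF_rep = (-6.4575,3.7844)
p' = p + 1/4·F = (-2.6144,-9.0539)

Fx=-6.4575 Fy=3.7844 x'=-2.6144 y'=-9.0539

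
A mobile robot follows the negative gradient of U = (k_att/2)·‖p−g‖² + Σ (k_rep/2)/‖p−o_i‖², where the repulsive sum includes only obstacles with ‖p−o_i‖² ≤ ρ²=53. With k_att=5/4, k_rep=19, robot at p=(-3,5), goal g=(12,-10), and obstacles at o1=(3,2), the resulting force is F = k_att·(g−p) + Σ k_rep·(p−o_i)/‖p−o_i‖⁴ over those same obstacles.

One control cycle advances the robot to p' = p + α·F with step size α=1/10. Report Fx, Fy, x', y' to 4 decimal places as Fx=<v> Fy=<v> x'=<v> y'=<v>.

Fx=18.6937 Fy=-18.7219 x'=-1.1306 y'=3.1278

F_att = 5/4·(g−p) = 5/4·(15,-15) = (18.7500,-18.7500)
o1: d²=45 ≤ ρ²=53; F_rep = 19·(-6,3)/45² = (-0.0563,0.0281)
F = F_att + ΣF_rep = (18.6937,-18.7219)
p' = p + 1/10·F = (-1.1306,3.1278)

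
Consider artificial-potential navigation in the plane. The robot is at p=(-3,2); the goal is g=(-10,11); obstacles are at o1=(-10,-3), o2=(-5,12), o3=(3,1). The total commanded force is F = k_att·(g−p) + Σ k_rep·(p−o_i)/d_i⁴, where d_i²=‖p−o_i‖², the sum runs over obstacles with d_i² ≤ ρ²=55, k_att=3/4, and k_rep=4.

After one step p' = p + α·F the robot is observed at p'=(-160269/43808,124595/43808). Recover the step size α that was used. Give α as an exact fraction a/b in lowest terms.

α = 1/8

F_att = 3/4·(g−p) = 3/4·(-7,9) = (-5.2500,6.7500)
o1: d²=74 > ρ²=55 → inactive
o2: d²=104 > ρ²=55 → inactive
o3: d²=37 ≤ ρ²=55; F_rep = 4·(-6,1)/37² = (-0.0175,0.0029)
F = F_att + ΣF_rep = (-5.2675,6.7529)
Δp = p'−p = (-0.6584,0.8441); α = Δx/Fx = (-28845/43808) / (-28845/5476) = 1/8
check: Δy/Fy = (36979/43808) / (36979/5476) = 1/8 ✓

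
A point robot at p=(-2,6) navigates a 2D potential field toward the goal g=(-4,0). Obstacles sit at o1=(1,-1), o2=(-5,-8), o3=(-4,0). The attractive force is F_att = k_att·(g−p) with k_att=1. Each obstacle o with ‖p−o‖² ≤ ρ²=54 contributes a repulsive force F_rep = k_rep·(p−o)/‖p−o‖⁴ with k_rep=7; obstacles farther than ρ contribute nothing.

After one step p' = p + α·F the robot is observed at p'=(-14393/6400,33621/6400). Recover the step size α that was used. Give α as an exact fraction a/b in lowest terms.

F_att = 1·(g−p) = 1·(-2,-6) = (-2.0000,-6.0000)
o1: d²=58 > ρ²=54 → inactive
o2: d²=205 > ρ²=54 → inactive
o3: d²=40 ≤ ρ²=54; F_rep = 7·(2,6)/40² = (0.0088,0.0262)
F = F_att + ΣF_rep = (-1.9912,-5.9737)
Δp = p'−p = (-0.2489,-0.7467); α = Δx/Fx = (-1593/6400) / (-1593/800) = 1/8
check: Δy/Fy = (-4779/6400) / (-4779/800) = 1/8 ✓

α = 1/8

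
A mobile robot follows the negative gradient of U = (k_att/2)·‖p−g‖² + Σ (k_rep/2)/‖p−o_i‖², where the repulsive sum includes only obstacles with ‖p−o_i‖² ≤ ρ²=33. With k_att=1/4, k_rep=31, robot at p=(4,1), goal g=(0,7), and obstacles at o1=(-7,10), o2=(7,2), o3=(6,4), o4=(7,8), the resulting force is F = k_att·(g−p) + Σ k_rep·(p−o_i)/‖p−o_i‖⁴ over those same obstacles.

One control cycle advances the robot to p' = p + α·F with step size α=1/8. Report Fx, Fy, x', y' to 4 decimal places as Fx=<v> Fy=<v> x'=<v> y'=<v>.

Fx=-2.2969 Fy=0.6397 x'=3.7129 y'=1.0800

F_att = 1/4·(g−p) = 1/4·(-4,6) = (-1.0000,1.5000)
o1: d²=202 > ρ²=33 → inactive
o2: d²=10 ≤ ρ²=33; F_rep = 31·(-3,-1)/10² = (-0.9300,-0.3100)
o3: d²=13 ≤ ρ²=33; F_rep = 31·(-2,-3)/13² = (-0.3669,-0.5503)
o4: d²=58 > ρ²=33 → inactive
F = F_att + ΣF_rep = (-2.2969,0.6397)
p' = p + 1/8·F = (3.7129,1.0800)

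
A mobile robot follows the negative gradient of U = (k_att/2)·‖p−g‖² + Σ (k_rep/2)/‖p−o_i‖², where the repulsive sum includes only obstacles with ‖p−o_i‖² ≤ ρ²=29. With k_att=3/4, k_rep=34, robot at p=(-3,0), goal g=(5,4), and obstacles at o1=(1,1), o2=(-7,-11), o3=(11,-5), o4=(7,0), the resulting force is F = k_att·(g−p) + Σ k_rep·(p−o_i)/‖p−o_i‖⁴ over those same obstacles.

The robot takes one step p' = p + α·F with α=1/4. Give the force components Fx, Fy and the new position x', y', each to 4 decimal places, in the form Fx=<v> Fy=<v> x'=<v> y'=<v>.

F_att = 3/4·(g−p) = 3/4·(8,4) = (6.0000,3.0000)
o1: d²=17 ≤ ρ²=29; F_rep = 34·(-4,-1)/17² = (-0.4706,-0.1176)
o2: d²=137 > ρ²=29 → inactive
o3: d²=221 > ρ²=29 → inactive
o4: d²=100 > ρ²=29 → inactive
F = F_att + ΣF_rep = (5.5294,2.8824)
p' = p + 1/4·F = (-1.6176,0.7206)

Fx=5.5294 Fy=2.8824 x'=-1.6176 y'=0.7206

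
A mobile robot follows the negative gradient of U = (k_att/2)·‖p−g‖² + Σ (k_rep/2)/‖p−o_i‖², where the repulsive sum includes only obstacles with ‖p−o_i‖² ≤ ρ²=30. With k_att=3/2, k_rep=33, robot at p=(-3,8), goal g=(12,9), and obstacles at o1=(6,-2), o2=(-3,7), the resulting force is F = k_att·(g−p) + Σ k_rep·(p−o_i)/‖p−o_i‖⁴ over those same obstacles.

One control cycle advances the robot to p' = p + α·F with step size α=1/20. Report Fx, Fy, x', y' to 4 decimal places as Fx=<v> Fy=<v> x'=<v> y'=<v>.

F_att = 3/2·(g−p) = 3/2·(15,1) = (22.5000,1.5000)
o1: d²=181 > ρ²=30 → inactive
o2: d²=1 ≤ ρ²=30; F_rep = 33·(0,1)/1² = (0.0000,33.0000)
F = F_att + ΣF_rep = (22.5000,34.5000)
p' = p + 1/20·F = (-1.8750,9.7250)

Fx=22.5000 Fy=34.5000 x'=-1.8750 y'=9.7250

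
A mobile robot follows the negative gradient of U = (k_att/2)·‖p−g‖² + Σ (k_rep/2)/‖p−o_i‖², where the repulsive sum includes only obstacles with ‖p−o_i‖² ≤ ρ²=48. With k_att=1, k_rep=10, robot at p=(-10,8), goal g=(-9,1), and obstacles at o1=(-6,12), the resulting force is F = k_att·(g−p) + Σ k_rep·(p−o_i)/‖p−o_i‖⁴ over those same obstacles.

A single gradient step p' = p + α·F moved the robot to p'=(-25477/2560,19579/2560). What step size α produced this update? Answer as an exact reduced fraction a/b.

α = 1/20

F_att = 1·(g−p) = 1·(1,-7) = (1.0000,-7.0000)
o1: d²=32 ≤ ρ²=48; F_rep = 10·(-4,-4)/32² = (-0.0391,-0.0391)
F = F_att + ΣF_rep = (0.9609,-7.0391)
Δp = p'−p = (0.0480,-0.3520); α = Δx/Fx = (123/2560) / (123/128) = 1/20
check: Δy/Fy = (-901/2560) / (-901/128) = 1/20 ✓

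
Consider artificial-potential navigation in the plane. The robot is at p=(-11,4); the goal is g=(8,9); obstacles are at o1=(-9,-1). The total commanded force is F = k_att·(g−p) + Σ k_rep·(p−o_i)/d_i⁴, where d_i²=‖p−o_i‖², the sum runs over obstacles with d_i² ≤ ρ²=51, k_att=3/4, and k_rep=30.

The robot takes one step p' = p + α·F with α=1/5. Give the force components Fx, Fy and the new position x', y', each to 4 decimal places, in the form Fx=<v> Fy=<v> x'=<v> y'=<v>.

F_att = 3/4·(g−p) = 3/4·(19,5) = (14.2500,3.7500)
o1: d²=29 ≤ ρ²=51; F_rep = 30·(-2,5)/29² = (-0.0713,0.1784)
F = F_att + ΣF_rep = (14.1787,3.9284)
p' = p + 1/5·F = (-8.1643,4.7857)

Fx=14.1787 Fy=3.9284 x'=-8.1643 y'=4.7857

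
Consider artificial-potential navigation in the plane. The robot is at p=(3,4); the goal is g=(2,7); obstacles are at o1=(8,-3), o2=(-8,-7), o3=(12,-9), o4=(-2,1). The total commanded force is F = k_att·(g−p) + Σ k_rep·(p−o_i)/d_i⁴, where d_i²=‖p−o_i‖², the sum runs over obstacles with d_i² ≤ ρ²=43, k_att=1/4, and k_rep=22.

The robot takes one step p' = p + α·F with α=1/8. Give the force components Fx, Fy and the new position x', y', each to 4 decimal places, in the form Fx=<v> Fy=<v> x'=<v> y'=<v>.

F_att = 1/4·(g−p) = 1/4·(-1,3) = (-0.2500,0.7500)
o1: d²=74 > ρ²=43 → inactive
o2: d²=242 > ρ²=43 → inactive
o3: d²=250 > ρ²=43 → inactive
o4: d²=34 ≤ ρ²=43; F_rep = 22·(5,3)/34² = (0.0952,0.0571)
F = F_att + ΣF_rep = (-0.1548,0.8071)
p' = p + 1/8·F = (2.9806,4.1009)

Fx=-0.1548 Fy=0.8071 x'=2.9806 y'=4.1009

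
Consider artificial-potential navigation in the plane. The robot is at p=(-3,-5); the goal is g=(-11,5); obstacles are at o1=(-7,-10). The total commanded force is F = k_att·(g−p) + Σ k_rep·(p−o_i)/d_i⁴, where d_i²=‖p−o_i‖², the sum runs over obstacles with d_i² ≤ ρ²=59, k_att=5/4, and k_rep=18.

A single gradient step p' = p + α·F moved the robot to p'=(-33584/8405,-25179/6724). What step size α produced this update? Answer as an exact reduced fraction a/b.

α = 1/10

F_att = 5/4·(g−p) = 5/4·(-8,10) = (-10.0000,12.5000)
o1: d²=41 ≤ ρ²=59; F_rep = 18·(4,5)/41² = (0.0428,0.0535)
F = F_att + ΣF_rep = (-9.9572,12.5535)
Δp = p'−p = (-0.9957,1.2554); α = Δx/Fx = (-8369/8405) / (-16738/1681) = 1/10
check: Δy/Fy = (8441/6724) / (42205/3362) = 1/10 ✓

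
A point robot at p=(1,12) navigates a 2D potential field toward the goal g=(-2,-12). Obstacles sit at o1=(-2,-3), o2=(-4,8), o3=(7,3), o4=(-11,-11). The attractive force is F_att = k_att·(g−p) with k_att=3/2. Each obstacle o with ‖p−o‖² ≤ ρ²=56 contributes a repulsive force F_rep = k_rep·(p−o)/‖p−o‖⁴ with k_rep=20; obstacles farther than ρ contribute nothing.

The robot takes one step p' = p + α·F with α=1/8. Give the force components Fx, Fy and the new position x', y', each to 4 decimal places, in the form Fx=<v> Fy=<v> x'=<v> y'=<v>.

F_att = 3/2·(g−p) = 3/2·(-3,-24) = (-4.5000,-36.0000)
o1: d²=234 > ρ²=56 → inactive
o2: d²=41 ≤ ρ²=56; F_rep = 20·(5,4)/41² = (0.0595,0.0476)
o3: d²=117 > ρ²=56 → inactive
o4: d²=673 > ρ²=56 → inactive
F = F_att + ΣF_rep = (-4.4405,-35.9524)
p' = p + 1/8·F = (0.4449,7.5059)

Fx=-4.4405 Fy=-35.9524 x'=0.4449 y'=7.5059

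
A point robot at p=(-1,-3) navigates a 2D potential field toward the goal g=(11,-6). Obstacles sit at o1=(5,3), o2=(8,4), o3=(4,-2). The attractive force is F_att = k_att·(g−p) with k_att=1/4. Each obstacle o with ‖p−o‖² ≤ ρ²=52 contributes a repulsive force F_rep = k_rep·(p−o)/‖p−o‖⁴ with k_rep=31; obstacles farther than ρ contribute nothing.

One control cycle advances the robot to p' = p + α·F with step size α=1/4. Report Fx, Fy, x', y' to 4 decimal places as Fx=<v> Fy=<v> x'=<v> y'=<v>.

Fx=2.7707 Fy=-0.7959 x'=-0.3073 y'=-3.1990

F_att = 1/4·(g−p) = 1/4·(12,-3) = (3.0000,-0.7500)
o1: d²=72 > ρ²=52 → inactive
o2: d²=130 > ρ²=52 → inactive
o3: d²=26 ≤ ρ²=52; F_rep = 31·(-5,-1)/26² = (-0.2293,-0.0459)
F = F_att + ΣF_rep = (2.7707,-0.7959)
p' = p + 1/4·F = (-0.3073,-3.1990)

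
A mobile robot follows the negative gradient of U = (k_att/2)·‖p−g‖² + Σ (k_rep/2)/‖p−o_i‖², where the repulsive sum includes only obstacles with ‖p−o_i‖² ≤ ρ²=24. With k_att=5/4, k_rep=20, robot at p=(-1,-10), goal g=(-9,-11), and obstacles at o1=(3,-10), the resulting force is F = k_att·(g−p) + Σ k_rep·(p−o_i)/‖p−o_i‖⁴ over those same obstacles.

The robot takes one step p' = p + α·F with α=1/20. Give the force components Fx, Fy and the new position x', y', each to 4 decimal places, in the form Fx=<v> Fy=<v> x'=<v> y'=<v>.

Fx=-10.3125 Fy=-1.2500 x'=-1.5156 y'=-10.0625

F_att = 5/4·(g−p) = 5/4·(-8,-1) = (-10.0000,-1.2500)
o1: d²=16 ≤ ρ²=24; F_rep = 20·(-4,0)/16² = (-0.3125,0.0000)
F = F_att + ΣF_rep = (-10.3125,-1.2500)
p' = p + 1/20·F = (-1.5156,-10.0625)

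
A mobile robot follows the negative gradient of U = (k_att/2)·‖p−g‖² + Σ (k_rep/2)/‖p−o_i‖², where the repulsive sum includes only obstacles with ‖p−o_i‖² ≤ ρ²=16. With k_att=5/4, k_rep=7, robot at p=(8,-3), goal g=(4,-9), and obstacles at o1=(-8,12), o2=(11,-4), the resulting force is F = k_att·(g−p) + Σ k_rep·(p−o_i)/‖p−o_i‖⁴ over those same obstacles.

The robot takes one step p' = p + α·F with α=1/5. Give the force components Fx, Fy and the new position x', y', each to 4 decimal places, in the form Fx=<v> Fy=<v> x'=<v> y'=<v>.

Fx=-5.2100 Fy=-7.4300 x'=6.9580 y'=-4.4860

F_att = 5/4·(g−p) = 5/4·(-4,-6) = (-5.0000,-7.5000)
o1: d²=481 > ρ²=16 → inactive
o2: d²=10 ≤ ρ²=16; F_rep = 7·(-3,1)/10² = (-0.2100,0.0700)
F = F_att + ΣF_rep = (-5.2100,-7.4300)
p' = p + 1/5·F = (6.9580,-4.4860)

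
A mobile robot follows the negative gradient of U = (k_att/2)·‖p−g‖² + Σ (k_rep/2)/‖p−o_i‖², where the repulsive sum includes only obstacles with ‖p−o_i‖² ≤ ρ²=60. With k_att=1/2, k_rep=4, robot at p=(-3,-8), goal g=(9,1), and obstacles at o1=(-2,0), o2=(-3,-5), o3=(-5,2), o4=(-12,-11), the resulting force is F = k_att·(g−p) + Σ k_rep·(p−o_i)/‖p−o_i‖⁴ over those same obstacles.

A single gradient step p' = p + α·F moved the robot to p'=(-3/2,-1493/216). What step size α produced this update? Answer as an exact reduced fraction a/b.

F_att = 1/2·(g−p) = 1/2·(12,9) = (6.0000,4.5000)
o1: d²=65 > ρ²=60 → inactive
o2: d²=9 ≤ ρ²=60; F_rep = 4·(0,-3)/9² = (0.0000,-0.1481)
o3: d²=104 > ρ²=60 → inactive
o4: d²=90 > ρ²=60 → inactive
F = F_att + ΣF_rep = (6.0000,4.3519)
Δp = p'−p = (1.5000,1.0880); α = Δx/Fx = (3/2) / (6) = 1/4
check: Δy/Fy = (235/216) / (235/54) = 1/4 ✓

α = 1/4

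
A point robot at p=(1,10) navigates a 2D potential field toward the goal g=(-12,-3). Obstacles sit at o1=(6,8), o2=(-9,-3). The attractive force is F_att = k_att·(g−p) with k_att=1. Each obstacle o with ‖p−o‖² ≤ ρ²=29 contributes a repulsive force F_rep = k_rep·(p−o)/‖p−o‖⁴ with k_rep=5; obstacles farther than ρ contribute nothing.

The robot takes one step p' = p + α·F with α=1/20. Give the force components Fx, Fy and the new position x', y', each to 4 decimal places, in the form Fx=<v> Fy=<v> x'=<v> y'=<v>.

F_att = 1·(g−p) = 1·(-13,-13) = (-13.0000,-13.0000)
o1: d²=29 ≤ ρ²=29; F_rep = 5·(-5,2)/29² = (-0.0297,0.0119)
o2: d²=269 > ρ²=29 → inactive
F = F_att + ΣF_rep = (-13.0297,-12.9881)
p' = p + 1/20·F = (0.3485,9.3506)

Fx=-13.0297 Fy=-12.9881 x'=0.3485 y'=9.3506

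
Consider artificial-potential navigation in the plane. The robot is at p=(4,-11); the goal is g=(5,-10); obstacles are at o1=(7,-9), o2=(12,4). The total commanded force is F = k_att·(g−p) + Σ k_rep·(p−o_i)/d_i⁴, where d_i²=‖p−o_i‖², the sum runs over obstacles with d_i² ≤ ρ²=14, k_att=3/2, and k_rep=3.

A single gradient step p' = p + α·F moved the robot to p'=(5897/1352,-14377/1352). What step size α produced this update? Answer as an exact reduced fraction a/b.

α = 1/4

F_att = 3/2·(g−p) = 3/2·(1,1) = (1.5000,1.5000)
o1: d²=13 ≤ ρ²=14; F_rep = 3·(-3,-2)/13² = (-0.0533,-0.0355)
o2: d²=289 > ρ²=14 → inactive
F = F_att + ΣF_rep = (1.4467,1.4645)
Δp = p'−p = (0.3617,0.3661); α = Δx/Fx = (489/1352) / (489/338) = 1/4
check: Δy/Fy = (495/1352) / (495/338) = 1/4 ✓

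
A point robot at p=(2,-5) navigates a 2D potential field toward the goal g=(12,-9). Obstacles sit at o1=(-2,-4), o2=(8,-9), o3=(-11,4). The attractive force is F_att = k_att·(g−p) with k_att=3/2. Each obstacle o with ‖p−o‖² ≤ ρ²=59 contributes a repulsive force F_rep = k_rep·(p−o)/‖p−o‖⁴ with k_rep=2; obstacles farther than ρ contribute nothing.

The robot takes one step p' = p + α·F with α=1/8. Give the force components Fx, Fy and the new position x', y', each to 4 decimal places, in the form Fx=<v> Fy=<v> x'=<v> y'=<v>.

Fx=15.0232 Fy=-6.0040 x'=3.8779 y'=-5.7505

F_att = 3/2·(g−p) = 3/2·(10,-4) = (15.0000,-6.0000)
o1: d²=17 ≤ ρ²=59; F_rep = 2·(4,-1)/17² = (0.0277,-0.0069)
o2: d²=52 ≤ ρ²=59; F_rep = 2·(-6,4)/52² = (-0.0044,0.0030)
o3: d²=250 > ρ²=59 → inactive
F = F_att + ΣF_rep = (15.0232,-6.0040)
p' = p + 1/8·F = (3.8779,-5.7505)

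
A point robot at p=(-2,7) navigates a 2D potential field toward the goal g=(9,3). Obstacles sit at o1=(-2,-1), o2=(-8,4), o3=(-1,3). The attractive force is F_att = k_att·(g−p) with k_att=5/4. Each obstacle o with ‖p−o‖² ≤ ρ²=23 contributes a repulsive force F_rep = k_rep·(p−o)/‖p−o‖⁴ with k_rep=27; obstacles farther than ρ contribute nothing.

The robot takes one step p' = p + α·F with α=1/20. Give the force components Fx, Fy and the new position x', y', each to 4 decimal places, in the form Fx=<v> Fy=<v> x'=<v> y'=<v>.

F_att = 5/4·(g−p) = 5/4·(11,-4) = (13.7500,-5.0000)
o1: d²=64 > ρ²=23 → inactive
o2: d²=45 > ρ²=23 → inactive
o3: d²=17 ≤ ρ²=23; F_rep = 27·(-1,4)/17² = (-0.0934,0.3737)
F = F_att + ΣF_rep = (13.6566,-4.6263)
p' = p + 1/20·F = (-1.3172,6.7687)

Fx=13.6566 Fy=-4.6263 x'=-1.3172 y'=6.7687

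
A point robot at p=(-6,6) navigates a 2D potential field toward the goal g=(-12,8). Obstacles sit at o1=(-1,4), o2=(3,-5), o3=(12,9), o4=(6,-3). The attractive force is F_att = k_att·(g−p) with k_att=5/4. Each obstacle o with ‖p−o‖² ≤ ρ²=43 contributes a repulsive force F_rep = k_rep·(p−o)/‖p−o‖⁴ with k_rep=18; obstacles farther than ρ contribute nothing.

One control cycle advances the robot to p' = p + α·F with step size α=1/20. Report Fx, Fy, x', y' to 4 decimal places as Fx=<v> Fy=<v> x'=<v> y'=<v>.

F_att = 5/4·(g−p) = 5/4·(-6,2) = (-7.5000,2.5000)
o1: d²=29 ≤ ρ²=43; F_rep = 18·(-5,2)/29² = (-0.1070,0.0428)
o2: d²=202 > ρ²=43 → inactive
o3: d²=333 > ρ²=43 → inactive
o4: d²=225 > ρ²=43 → inactive
F = F_att + ΣF_rep = (-7.6070,2.5428)
p' = p + 1/20·F = (-6.3804,6.1271)

Fx=-7.6070 Fy=2.5428 x'=-6.3804 y'=6.1271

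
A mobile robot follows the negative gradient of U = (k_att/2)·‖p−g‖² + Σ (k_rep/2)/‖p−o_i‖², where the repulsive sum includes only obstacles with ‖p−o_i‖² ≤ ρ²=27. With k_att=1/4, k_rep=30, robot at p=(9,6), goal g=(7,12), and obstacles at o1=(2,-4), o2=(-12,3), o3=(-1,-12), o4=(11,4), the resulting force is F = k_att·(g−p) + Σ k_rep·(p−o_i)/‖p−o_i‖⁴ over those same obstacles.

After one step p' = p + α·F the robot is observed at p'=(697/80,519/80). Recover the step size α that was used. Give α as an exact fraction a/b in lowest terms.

α = 1/5

F_att = 1/4·(g−p) = 1/4·(-2,6) = (-0.5000,1.5000)
o1: d²=149 > ρ²=27 → inactive
o2: d²=450 > ρ²=27 → inactive
o3: d²=424 > ρ²=27 → inactive
o4: d²=8 ≤ ρ²=27; F_rep = 30·(-2,2)/8² = (-0.9375,0.9375)
F = F_att + ΣF_rep = (-1.4375,2.4375)
Δp = p'−p = (-0.2875,0.4875); α = Δx/Fx = (-23/80) / (-23/16) = 1/5
check: Δy/Fy = (39/80) / (39/16) = 1/5 ✓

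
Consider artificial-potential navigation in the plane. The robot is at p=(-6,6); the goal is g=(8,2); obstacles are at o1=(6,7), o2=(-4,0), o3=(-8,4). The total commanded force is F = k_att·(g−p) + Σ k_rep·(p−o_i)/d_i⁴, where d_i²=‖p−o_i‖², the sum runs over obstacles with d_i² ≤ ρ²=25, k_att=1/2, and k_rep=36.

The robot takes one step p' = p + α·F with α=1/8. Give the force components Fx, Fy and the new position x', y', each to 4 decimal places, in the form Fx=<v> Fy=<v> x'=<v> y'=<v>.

F_att = 1/2·(g−p) = 1/2·(14,-4) = (7.0000,-2.0000)
o1: d²=145 > ρ²=25 → inactive
o2: d²=40 > ρ²=25 → inactive
o3: d²=8 ≤ ρ²=25; F_rep = 36·(2,2)/8² = (1.1250,1.1250)
F = F_att + ΣF_rep = (8.1250,-0.8750)
p' = p + 1/8·F = (-4.9844,5.8906)

Fx=8.1250 Fy=-0.8750 x'=-4.9844 y'=5.8906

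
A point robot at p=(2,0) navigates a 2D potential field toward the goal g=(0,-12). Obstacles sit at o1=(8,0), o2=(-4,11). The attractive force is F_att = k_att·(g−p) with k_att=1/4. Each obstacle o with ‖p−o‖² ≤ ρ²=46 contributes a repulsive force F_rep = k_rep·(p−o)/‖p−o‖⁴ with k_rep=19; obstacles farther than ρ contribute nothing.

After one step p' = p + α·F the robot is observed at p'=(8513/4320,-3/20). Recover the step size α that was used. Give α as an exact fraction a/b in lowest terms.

F_att = 1/4·(g−p) = 1/4·(-2,-12) = (-0.5000,-3.0000)
o1: d²=36 ≤ ρ²=46; F_rep = 19·(-6,0)/36² = (-0.0880,0.0000)
o2: d²=157 > ρ²=46 → inactive
F = F_att + ΣF_rep = (-0.5880,-3.0000)
Δp = p'−p = (-0.0294,-0.1500); α = Δx/Fx = (-127/4320) / (-127/216) = 1/20
check: Δy/Fy = (-3/20) / (-3) = 1/20 ✓

α = 1/20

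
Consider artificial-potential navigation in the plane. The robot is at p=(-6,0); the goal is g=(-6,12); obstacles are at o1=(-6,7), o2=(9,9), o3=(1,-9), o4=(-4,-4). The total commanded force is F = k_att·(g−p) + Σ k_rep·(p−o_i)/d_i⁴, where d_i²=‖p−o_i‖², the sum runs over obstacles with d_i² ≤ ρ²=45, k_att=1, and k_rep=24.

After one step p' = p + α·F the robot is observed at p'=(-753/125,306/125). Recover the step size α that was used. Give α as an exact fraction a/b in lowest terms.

α = 1/5

F_att = 1·(g−p) = 1·(0,12) = (0.0000,12.0000)
o1: d²=49 > ρ²=45 → inactive
o2: d²=306 > ρ²=45 → inactive
o3: d²=130 > ρ²=45 → inactive
o4: d²=20 ≤ ρ²=45; F_rep = 24·(-2,4)/20² = (-0.1200,0.2400)
F = F_att + ΣF_rep = (-0.1200,12.2400)
Δp = p'−p = (-0.0240,2.4480); α = Δx/Fx = (-3/125) / (-3/25) = 1/5
check: Δy/Fy = (306/125) / (306/25) = 1/5 ✓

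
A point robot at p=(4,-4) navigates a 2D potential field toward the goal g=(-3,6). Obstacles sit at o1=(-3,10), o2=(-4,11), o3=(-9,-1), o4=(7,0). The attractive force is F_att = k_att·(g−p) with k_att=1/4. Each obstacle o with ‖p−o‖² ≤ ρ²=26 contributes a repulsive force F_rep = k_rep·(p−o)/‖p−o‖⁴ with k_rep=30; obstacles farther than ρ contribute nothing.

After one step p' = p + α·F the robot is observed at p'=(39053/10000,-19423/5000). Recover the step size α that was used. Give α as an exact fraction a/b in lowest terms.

F_att = 1/4·(g−p) = 1/4·(-7,10) = (-1.7500,2.5000)
o1: d²=245 > ρ²=26 → inactive
o2: d²=289 > ρ²=26 → inactive
o3: d²=178 > ρ²=26 → inactive
o4: d²=25 ≤ ρ²=26; F_rep = 30·(-3,-4)/25² = (-0.1440,-0.1920)
F = F_att + ΣF_rep = (-1.8940,2.3080)
Δp = p'−p = (-0.0947,0.1154); α = Δx/Fx = (-947/10000) / (-947/500) = 1/20
check: Δy/Fy = (577/5000) / (577/250) = 1/20 ✓

α = 1/20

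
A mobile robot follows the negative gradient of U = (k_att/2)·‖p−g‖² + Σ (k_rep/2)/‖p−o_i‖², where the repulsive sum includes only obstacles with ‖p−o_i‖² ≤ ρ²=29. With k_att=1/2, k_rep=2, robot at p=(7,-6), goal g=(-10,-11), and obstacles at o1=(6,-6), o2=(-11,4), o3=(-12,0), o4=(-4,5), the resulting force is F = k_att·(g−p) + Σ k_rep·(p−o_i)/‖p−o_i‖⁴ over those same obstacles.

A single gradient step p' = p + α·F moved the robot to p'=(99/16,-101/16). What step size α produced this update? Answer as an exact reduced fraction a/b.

α = 1/8

F_att = 1/2·(g−p) = 1/2·(-17,-5) = (-8.5000,-2.5000)
o1: d²=1 ≤ ρ²=29; F_rep = 2·(1,0)/1² = (2.0000,0.0000)
o2: d²=424 > ρ²=29 → inactive
o3: d²=397 > ρ²=29 → inactive
o4: d²=242 > ρ²=29 → inactive
F = F_att + ΣF_rep = (-6.5000,-2.5000)
Δp = p'−p = (-0.8125,-0.3125); α = Δx/Fx = (-13/16) / (-13/2) = 1/8
check: Δy/Fy = (-5/16) / (-5/2) = 1/8 ✓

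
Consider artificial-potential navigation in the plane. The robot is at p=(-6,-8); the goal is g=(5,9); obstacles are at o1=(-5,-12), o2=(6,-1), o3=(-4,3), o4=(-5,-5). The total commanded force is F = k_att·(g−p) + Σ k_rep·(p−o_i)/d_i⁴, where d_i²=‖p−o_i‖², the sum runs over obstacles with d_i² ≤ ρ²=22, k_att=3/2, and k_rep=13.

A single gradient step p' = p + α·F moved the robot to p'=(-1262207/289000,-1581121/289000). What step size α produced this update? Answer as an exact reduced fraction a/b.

α = 1/10

F_att = 3/2·(g−p) = 3/2·(11,17) = (16.5000,25.5000)
o1: d²=17 ≤ ρ²=22; F_rep = 13·(-1,4)/17² = (-0.0450,0.1799)
o2: d²=193 > ρ²=22 → inactive
o3: d²=125 > ρ²=22 → inactive
o4: d²=10 ≤ ρ²=22; F_rep = 13·(-1,-3)/10² = (-0.1300,-0.3900)
F = F_att + ΣF_rep = (16.3250,25.2899)
Δp = p'−p = (1.6325,2.5290); α = Δx/Fx = (471793/289000) / (471793/28900) = 1/10
check: Δy/Fy = (730879/289000) / (730879/28900) = 1/10 ✓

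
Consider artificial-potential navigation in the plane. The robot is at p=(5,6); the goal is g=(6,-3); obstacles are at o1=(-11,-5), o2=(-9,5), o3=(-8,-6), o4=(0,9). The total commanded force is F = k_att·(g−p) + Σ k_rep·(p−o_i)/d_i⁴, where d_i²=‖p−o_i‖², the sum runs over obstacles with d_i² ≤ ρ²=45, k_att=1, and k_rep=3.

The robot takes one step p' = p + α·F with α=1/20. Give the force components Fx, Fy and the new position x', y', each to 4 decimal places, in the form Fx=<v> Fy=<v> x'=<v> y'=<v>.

F_att = 1·(g−p) = 1·(1,-9) = (1.0000,-9.0000)
o1: d²=377 > ρ²=45 → inactive
o2: d²=197 > ρ²=45 → inactive
o3: d²=313 > ρ²=45 → inactive
o4: d²=34 ≤ ρ²=45; F_rep = 3·(5,-3)/34² = (0.0130,-0.0078)
F = F_att + ΣF_rep = (1.0130,-9.0078)
p' = p + 1/20·F = (5.0506,5.5496)

Fx=1.0130 Fy=-9.0078 x'=5.0506 y'=5.5496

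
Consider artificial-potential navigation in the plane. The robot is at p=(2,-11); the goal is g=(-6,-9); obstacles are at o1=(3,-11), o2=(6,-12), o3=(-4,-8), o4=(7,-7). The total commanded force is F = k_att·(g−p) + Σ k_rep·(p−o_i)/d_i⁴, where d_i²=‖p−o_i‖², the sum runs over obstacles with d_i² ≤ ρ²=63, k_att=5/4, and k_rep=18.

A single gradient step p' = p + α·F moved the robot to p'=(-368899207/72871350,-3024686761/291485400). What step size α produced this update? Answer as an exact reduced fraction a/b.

F_att = 5/4·(g−p) = 5/4·(-8,2) = (-10.0000,2.5000)
o1: d²=1 ≤ ρ²=63; F_rep = 18·(-1,0)/1² = (-18.0000,0.0000)
o2: d²=17 ≤ ρ²=63; F_rep = 18·(-4,1)/17² = (-0.2491,0.0623)
o3: d²=45 ≤ ρ²=63; F_rep = 18·(6,-3)/45² = (0.0533,-0.0267)
o4: d²=41 ≤ ρ²=63; F_rep = 18·(-5,-4)/41² = (-0.0535,-0.0428)
F = F_att + ΣF_rep = (-28.2493,2.4928)
Δp = p'−p = (-7.0623,0.6232); α = Δx/Fx = (-514641907/72871350) / (-1029283814/36435675) = 1/4
check: Δy/Fy = (181652639/291485400) / (181652639/72871350) = 1/4 ✓

α = 1/4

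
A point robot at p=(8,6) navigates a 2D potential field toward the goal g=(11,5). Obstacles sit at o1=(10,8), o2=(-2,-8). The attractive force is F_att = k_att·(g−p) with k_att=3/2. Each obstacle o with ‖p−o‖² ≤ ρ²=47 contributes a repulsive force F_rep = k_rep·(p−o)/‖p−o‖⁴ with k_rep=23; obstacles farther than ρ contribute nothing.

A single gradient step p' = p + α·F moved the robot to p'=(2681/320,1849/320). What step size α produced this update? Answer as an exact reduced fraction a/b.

F_att = 3/2·(g−p) = 3/2·(3,-1) = (4.5000,-1.5000)
o1: d²=8 ≤ ρ²=47; F_rep = 23·(-2,-2)/8² = (-0.7188,-0.7188)
o2: d²=296 > ρ²=47 → inactive
F = F_att + ΣF_rep = (3.7812,-2.2188)
Δp = p'−p = (0.3781,-0.2219); α = Δx/Fx = (121/320) / (121/32) = 1/10
check: Δy/Fy = (-71/320) / (-71/32) = 1/10 ✓

α = 1/10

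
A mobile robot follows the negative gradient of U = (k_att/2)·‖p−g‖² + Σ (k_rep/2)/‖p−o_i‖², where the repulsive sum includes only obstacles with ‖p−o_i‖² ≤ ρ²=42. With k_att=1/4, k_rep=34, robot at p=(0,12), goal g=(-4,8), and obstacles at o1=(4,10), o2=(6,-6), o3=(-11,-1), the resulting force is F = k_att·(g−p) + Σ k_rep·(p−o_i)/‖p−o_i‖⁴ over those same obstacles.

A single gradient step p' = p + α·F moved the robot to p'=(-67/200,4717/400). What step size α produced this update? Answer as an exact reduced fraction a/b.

α = 1/4

F_att = 1/4·(g−p) = 1/4·(-4,-4) = (-1.0000,-1.0000)
o1: d²=20 ≤ ρ²=42; F_rep = 34·(-4,2)/20² = (-0.3400,0.1700)
o2: d²=360 > ρ²=42 → inactive
o3: d²=290 > ρ²=42 → inactive
F = F_att + ΣF_rep = (-1.3400,-0.8300)
Δp = p'−p = (-0.3350,-0.2075); α = Δx/Fx = (-67/200) / (-67/50) = 1/4
check: Δy/Fy = (-83/400) / (-83/100) = 1/4 ✓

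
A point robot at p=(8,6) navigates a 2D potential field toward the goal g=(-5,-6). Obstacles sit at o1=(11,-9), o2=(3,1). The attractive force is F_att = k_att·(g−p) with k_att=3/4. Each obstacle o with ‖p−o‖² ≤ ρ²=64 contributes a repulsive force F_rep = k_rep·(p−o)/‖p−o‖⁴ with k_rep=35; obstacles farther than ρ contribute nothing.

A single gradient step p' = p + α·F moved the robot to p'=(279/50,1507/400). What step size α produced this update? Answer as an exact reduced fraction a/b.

F_att = 3/4·(g−p) = 3/4·(-13,-12) = (-9.7500,-9.0000)
o1: d²=234 > ρ²=64 → inactive
o2: d²=50 ≤ ρ²=64; F_rep = 35·(5,5)/50² = (0.0700,0.0700)
F = F_att + ΣF_rep = (-9.6800,-8.9300)
Δp = p'−p = (-2.4200,-2.2325); α = Δx/Fx = (-121/50) / (-242/25) = 1/4
check: Δy/Fy = (-893/400) / (-893/100) = 1/4 ✓

α = 1/4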